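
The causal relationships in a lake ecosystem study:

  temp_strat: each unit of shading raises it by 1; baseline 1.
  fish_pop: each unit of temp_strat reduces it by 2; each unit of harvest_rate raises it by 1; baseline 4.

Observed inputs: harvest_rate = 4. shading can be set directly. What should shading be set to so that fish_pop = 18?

Substituting into the fish_pop equation gives fish_pop = -2*shading + 6.
Solve -2*shading + 6 = 18: shading = (18 - 6) / -2 = -6.

shading = -6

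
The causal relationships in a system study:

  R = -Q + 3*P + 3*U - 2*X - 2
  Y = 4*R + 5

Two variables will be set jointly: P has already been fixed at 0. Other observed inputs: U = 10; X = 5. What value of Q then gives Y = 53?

With P held at 0:
Substituting into the R equation gives R = -Q + 18.
Substituting into the Y equation gives Y = -4*Q + 77.
Solve -4*Q + 77 = 53: Q = (53 - 77) / -4 = 6.

Q = 6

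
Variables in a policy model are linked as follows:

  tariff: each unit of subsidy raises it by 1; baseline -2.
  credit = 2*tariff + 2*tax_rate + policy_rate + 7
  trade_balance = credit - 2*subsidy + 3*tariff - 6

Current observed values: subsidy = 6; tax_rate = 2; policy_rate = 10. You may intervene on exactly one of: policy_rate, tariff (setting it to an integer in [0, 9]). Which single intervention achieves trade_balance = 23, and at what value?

set tariff = 4

Intervening on policy_rate: trade_balance = policy_rate + 13. Reaching 23 requires policy_rate = 10, outside [0, 9].
Intervening on tariff: with other inputs at their observed values, trade_balance = 5*tariff + 3. Solving for 23 gives tariff = 4, within [0, 9].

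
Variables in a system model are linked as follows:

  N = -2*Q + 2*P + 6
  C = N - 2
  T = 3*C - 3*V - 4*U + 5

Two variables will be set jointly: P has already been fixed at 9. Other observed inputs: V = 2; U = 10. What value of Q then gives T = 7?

With P held at 9:
Substituting into the N equation gives N = -2*Q + 24.
So C = -2*Q + 22.
So T = -6*Q + 25.
Solve -6*Q + 25 = 7: Q = (7 - 25) / -6 = 3.

Q = 3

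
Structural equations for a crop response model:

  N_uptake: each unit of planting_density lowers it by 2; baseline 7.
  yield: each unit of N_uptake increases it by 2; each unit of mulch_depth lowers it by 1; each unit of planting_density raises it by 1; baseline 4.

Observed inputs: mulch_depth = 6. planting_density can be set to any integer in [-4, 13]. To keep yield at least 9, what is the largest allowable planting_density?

Substituting into the yield equation gives yield = -3*planting_density + 12.
Require -3*planting_density + 12 ≥ 9, so planting_density ≤ 1.
The largest integer in [-4, 13] satisfying this is 1.

planting_density = 1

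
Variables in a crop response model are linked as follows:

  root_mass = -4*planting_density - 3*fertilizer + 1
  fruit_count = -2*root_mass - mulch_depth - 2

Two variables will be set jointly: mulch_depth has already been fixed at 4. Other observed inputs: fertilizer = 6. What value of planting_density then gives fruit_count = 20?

With mulch_depth held at 4:
Substituting into the root_mass equation gives root_mass = -4*planting_density - 17.
This gives fruit_count = 8*planting_density + 28.
Solve 8*planting_density + 28 = 20: planting_density = (20 - 28) / 8 = -1.

planting_density = -1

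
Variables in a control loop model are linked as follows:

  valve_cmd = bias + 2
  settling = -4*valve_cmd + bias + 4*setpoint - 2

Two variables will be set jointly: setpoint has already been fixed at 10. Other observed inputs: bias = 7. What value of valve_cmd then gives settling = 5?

With setpoint held at 10:
Intervening on valve_cmd fixes its value directly, overriding its dependence on bias.
Substituting into the settling equation gives settling = -4*valve_cmd + 45.
Solve -4*valve_cmd + 45 = 5: valve_cmd = (5 - 45) / -4 = 10.

valve_cmd = 10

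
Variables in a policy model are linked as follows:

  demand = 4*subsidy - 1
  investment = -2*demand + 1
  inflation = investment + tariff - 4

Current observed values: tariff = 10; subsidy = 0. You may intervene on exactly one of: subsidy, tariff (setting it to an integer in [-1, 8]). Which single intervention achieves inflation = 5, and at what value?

set tariff = 6

Intervening on subsidy: inflation = -8*subsidy + 9. Reaching 5 requires subsidy = 1/2, not an integer.
Intervening on tariff: with other inputs at their observed values, inflation = tariff - 1. Solving for 5 gives tariff = 6, within [-1, 8].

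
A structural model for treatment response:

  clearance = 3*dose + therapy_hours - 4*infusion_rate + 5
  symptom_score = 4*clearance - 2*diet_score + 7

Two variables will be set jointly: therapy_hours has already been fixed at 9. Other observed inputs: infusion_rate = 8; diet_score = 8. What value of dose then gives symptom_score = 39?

With therapy_hours held at 9:
Substituting into the clearance equation gives clearance = 3*dose - 18.
This gives symptom_score = 12*dose - 81.
Solve 12*dose - 81 = 39: dose = (39 + 81) / 12 = 10.

dose = 10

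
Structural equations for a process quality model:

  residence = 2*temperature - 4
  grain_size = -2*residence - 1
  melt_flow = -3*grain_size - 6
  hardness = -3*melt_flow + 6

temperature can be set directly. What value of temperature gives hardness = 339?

temperature = -7

Substituting into the grain_size equation gives grain_size = -4*temperature + 7.
melt_flow becomes 12*temperature - 27.
Substituting into the hardness equation gives hardness = -36*temperature + 87.
Solve -36*temperature + 87 = 339: temperature = (339 - 87) / -36 = -7.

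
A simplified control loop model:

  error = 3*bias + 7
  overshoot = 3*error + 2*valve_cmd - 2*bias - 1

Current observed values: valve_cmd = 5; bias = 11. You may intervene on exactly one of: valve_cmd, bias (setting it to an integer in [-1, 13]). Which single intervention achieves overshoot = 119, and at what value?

Intervening on valve_cmd: with other inputs at their observed values, overshoot = 2*valve_cmd + 97. Solving for 119 gives valve_cmd = 11, within [-1, 13].
Intervening on bias: overshoot = 7*bias + 30. Reaching 119 requires bias = 89/7, not an integer.

set valve_cmd = 11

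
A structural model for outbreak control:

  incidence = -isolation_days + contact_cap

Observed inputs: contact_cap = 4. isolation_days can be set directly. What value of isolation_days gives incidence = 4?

Substituting into the incidence equation gives incidence = -isolation_days + 4.
Solve -isolation_days + 4 = 4: isolation_days = (4 - 4) / -1 = 0.

isolation_days = 0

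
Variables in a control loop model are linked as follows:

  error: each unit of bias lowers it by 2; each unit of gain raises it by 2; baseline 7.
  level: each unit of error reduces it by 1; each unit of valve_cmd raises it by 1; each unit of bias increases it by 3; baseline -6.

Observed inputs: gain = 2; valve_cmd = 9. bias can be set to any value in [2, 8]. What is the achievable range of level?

Substituting into the error equation gives error = -2*bias + 11.
Substituting into the level equation gives level = 5*bias - 8.
Linear in bias, so extremes are at the endpoints: bias = 2 gives level = 2; bias = 8 gives level = 32.

2 to 32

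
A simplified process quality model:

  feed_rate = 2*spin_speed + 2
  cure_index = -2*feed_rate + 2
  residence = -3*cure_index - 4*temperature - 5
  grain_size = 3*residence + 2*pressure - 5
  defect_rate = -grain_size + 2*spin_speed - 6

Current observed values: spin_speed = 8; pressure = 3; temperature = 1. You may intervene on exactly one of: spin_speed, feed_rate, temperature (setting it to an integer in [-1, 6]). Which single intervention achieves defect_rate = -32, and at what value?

set spin_speed = 1

Intervening on spin_speed: with other inputs at their observed values, defect_rate = -34*spin_speed + 2. Solving for -32 gives spin_speed = 1, within [-1, 6].
Intervening on feed_rate: defect_rate = -18*feed_rate + 54. Reaching -32 requires feed_rate = 43/9, not an integer.
Intervening on temperature: defect_rate = 12*temperature - 282. Reaching -32 requires temperature = 125/6, not an integer.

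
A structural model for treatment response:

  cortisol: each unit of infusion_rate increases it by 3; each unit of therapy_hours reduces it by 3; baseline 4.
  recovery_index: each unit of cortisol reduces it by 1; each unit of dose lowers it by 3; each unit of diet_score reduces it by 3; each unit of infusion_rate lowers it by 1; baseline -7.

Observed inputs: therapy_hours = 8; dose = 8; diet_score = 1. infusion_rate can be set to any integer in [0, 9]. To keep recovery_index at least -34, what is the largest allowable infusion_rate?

Substituting into the cortisol equation gives cortisol = 3*infusion_rate - 20.
Substituting into the recovery_index equation gives recovery_index = -4*infusion_rate - 14.
Require -4*infusion_rate - 14 ≥ -34, so infusion_rate ≤ 5.
The largest integer in [0, 9] satisfying this is 5.

infusion_rate = 5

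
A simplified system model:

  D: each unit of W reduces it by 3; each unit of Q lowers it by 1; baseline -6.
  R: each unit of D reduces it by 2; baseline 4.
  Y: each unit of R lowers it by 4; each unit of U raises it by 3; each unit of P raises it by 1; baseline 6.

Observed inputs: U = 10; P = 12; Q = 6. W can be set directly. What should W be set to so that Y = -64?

W = 0

Substituting into the D equation gives D = -3*W - 12.
R becomes 6*W + 28.
Substituting into the Y equation gives Y = -24*W - 64.
Solve -24*W - 64 = -64: W = (-64 + 64) / -24 = 0.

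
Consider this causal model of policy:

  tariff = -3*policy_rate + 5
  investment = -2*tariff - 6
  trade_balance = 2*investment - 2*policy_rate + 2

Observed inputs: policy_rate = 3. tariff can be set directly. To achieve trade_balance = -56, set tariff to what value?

Intervening on tariff fixes its value directly, overriding its dependence on policy_rate.
Substituting into the trade_balance equation gives trade_balance = -4*tariff - 16.
Solve -4*tariff - 16 = -56: tariff = (-56 + 16) / -4 = 10.

tariff = 10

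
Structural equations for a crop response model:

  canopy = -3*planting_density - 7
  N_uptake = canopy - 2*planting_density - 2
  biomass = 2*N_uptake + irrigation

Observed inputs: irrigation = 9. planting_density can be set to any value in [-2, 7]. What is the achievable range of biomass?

-79 to 11

Substituting into the N_uptake equation gives N_uptake = -5*planting_density - 9.
Substituting into the biomass equation gives biomass = -10*planting_density - 9.
Linear in planting_density, so extremes are at the endpoints: planting_density = -2 gives biomass = 11; planting_density = 7 gives biomass = -79.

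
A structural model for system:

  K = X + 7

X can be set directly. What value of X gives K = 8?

X = 1

Solve X + 7 = 8: X = (8 - 7) / 1 = 1.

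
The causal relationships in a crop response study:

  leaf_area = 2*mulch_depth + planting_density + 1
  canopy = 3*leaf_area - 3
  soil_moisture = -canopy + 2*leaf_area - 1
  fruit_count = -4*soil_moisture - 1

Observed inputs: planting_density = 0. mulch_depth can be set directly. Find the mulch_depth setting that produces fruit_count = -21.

mulch_depth = -2

Substituting into the leaf_area equation gives leaf_area = 2*mulch_depth + 1.
Substituting into the canopy equation gives canopy = 6*mulch_depth.
Substituting into the soil_moisture equation gives soil_moisture = -2*mulch_depth + 1.
So fruit_count = 8*mulch_depth - 5.
Solve 8*mulch_depth - 5 = -21: mulch_depth = (-21 + 5) / 8 = -2.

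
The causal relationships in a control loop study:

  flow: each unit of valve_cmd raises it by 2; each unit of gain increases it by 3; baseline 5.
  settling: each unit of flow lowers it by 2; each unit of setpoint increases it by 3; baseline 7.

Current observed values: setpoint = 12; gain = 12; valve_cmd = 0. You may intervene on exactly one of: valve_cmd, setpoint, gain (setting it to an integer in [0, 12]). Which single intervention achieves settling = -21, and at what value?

Intervening on valve_cmd: settling = -4*valve_cmd - 39. Reaching -21 requires valve_cmd = -9/2, not an integer.
Intervening on setpoint: settling = 3*setpoint - 75. Reaching -21 requires setpoint = 18, outside [0, 12].
Intervening on gain: with other inputs at their observed values, settling = -6*gain + 33. Solving for -21 gives gain = 9, within [0, 12].

set gain = 9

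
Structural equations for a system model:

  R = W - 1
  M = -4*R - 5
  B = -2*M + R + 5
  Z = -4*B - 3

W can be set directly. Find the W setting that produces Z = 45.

Substituting into the M equation gives M = -4*W - 1.
Substituting into the B equation gives B = 9*W + 6.
So Z = -36*W - 27.
Solve -36*W - 27 = 45: W = (45 + 27) / -36 = -2.

W = -2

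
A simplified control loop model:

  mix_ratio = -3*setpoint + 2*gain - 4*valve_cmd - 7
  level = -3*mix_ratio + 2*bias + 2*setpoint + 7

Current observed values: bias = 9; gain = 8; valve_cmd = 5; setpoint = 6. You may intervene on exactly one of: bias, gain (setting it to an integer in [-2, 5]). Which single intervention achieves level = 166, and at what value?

set gain = 1

Intervening on bias: level = 2*bias + 106. Reaching 166 requires bias = 30, outside [-2, 5].
Intervening on gain: with other inputs at their observed values, level = -6*gain + 172. Solving for 166 gives gain = 1, within [-2, 5].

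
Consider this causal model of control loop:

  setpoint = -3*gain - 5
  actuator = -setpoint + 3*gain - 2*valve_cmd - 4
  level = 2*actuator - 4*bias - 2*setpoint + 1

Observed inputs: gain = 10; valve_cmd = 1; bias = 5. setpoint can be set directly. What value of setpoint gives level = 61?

Intervening on setpoint fixes its value directly, overriding its dependence on gain.
Substituting into the actuator equation gives actuator = -setpoint + 24.
level becomes -4*setpoint + 29.
Solve -4*setpoint + 29 = 61: setpoint = (61 - 29) / -4 = -8.

setpoint = -8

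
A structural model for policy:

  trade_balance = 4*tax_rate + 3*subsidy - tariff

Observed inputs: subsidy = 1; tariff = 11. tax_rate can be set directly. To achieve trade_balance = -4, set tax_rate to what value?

tax_rate = 1

Substituting into the trade_balance equation gives trade_balance = 4*tax_rate - 8.
Solve 4*tax_rate - 8 = -4: tax_rate = (-4 + 8) / 4 = 1.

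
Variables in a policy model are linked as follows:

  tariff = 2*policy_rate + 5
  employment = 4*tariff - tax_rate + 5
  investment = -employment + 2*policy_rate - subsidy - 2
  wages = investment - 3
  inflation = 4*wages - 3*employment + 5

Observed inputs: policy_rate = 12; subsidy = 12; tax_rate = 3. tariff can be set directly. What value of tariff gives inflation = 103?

tariff = -3

Intervening on tariff fixes its value directly, overriding its dependence on policy_rate.
Substituting into the employment equation gives employment = 4*tariff + 2.
Substituting into the investment equation gives investment = -4*tariff + 8.
Substituting into the wages equation gives wages = -4*tariff + 5.
This gives inflation = -28*tariff + 19.
Solve -28*tariff + 19 = 103: tariff = (103 - 19) / -28 = -3.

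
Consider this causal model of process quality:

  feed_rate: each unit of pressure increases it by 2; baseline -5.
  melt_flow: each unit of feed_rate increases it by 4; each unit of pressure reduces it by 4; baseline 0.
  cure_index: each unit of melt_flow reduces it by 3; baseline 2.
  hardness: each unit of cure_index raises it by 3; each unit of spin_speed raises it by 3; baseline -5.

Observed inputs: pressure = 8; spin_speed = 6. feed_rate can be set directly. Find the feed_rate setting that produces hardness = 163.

feed_rate = 4

Intervening on feed_rate fixes its value directly, overriding its dependence on pressure.
Substituting into the melt_flow equation gives melt_flow = 4*feed_rate - 32.
This gives cure_index = -12*feed_rate + 98.
So hardness = -36*feed_rate + 307.
Solve -36*feed_rate + 307 = 163: feed_rate = (163 - 307) / -36 = 4.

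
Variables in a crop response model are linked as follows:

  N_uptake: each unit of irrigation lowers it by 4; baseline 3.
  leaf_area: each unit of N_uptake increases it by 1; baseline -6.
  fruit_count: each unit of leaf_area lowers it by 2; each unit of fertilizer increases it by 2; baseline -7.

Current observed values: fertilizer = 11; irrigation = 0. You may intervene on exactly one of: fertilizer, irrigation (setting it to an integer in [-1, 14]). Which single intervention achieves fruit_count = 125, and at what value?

set irrigation = 13

Intervening on fertilizer: fruit_count = 2*fertilizer - 1. Reaching 125 requires fertilizer = 63, outside [-1, 14].
Intervening on irrigation: with other inputs at their observed values, fruit_count = 8*irrigation + 21. Solving for 125 gives irrigation = 13, within [-1, 14].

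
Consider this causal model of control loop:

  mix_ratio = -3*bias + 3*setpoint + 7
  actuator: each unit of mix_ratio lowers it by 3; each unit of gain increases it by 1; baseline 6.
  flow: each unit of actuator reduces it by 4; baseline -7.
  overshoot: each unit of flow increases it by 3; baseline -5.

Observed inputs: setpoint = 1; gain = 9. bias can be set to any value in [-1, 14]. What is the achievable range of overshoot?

Substituting into the mix_ratio equation gives mix_ratio = -3*bias + 10.
This gives actuator = 9*bias - 15.
So flow = -36*bias + 53.
Substituting into the overshoot equation gives overshoot = -108*bias + 154.
Linear in bias, so extremes are at the endpoints: bias = -1 gives overshoot = 262; bias = 14 gives overshoot = -1358.

-1358 to 262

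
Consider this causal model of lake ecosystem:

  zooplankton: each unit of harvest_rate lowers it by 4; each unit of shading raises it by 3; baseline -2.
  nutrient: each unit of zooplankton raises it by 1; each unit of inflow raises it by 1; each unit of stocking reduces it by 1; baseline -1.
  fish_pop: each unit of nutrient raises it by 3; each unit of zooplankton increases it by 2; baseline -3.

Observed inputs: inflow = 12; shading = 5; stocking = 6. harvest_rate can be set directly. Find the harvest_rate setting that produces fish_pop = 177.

Substituting into the zooplankton equation gives zooplankton = -4*harvest_rate + 13.
So nutrient = -4*harvest_rate + 18.
Substituting into the fish_pop equation gives fish_pop = -20*harvest_rate + 77.
Solve -20*harvest_rate + 77 = 177: harvest_rate = (177 - 77) / -20 = -5.

harvest_rate = -5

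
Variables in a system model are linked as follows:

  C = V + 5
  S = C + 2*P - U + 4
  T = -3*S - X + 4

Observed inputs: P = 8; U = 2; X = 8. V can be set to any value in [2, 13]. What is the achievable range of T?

Substituting into the S equation gives S = V + 23.
T becomes -3*V - 73.
Linear in V, so extremes are at the endpoints: V = 2 gives T = -79; V = 13 gives T = -112.

-112 to -79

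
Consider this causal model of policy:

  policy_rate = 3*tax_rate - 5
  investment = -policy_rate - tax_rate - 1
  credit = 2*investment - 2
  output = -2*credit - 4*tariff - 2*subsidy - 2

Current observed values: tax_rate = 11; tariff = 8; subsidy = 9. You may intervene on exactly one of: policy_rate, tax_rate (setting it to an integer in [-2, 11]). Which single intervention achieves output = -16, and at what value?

set tax_rate = 3

Intervening on policy_rate: output = 4*policy_rate. Reaching -16 requires policy_rate = -4, outside [-2, 11].
Intervening on tax_rate: with other inputs at their observed values, output = 16*tax_rate - 64. Solving for -16 gives tax_rate = 3, within [-2, 11].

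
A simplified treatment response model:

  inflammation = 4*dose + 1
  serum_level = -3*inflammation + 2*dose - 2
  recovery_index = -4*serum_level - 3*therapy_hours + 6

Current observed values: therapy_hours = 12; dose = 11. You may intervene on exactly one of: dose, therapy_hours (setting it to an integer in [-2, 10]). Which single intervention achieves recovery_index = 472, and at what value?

set therapy_hours = -2

Intervening on dose: recovery_index = 40*dose - 10. Reaching 472 requires dose = 241/20, not an integer.
Intervening on therapy_hours: with other inputs at their observed values, recovery_index = -3*therapy_hours + 466. Solving for 472 gives therapy_hours = -2, within [-2, 10].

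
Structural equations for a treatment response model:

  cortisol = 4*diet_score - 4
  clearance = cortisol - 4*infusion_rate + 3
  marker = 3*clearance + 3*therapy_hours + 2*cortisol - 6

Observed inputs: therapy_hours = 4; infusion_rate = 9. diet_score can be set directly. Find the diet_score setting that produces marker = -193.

Substituting into the clearance equation gives clearance = 4*diet_score - 37.
Substituting into the marker equation gives marker = 20*diet_score - 113.
Solve 20*diet_score - 113 = -193: diet_score = (-193 + 113) / 20 = -4.

diet_score = -4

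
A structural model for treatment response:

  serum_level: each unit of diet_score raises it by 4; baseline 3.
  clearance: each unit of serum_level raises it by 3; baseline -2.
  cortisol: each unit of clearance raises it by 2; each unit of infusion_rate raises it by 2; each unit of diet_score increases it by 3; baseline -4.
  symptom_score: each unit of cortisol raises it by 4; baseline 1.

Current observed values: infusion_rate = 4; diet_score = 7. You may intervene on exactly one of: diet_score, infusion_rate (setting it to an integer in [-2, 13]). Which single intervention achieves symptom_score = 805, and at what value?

Intervening on diet_score: symptom_score = 108*diet_score + 73. Reaching 805 requires diet_score = 61/9, not an integer.
Intervening on infusion_rate: with other inputs at their observed values, symptom_score = 8*infusion_rate + 797. Solving for 805 gives infusion_rate = 1, within [-2, 13].

set infusion_rate = 1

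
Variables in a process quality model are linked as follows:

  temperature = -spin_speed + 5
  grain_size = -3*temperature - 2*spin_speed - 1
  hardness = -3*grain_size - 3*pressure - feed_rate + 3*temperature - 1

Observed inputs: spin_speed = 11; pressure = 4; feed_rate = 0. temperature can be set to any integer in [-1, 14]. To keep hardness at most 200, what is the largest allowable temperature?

temperature = 12

Intervening on temperature fixes its value directly, overriding its dependence on spin_speed.
Substituting into the grain_size equation gives grain_size = -3*temperature - 23.
hardness becomes 12*temperature + 56.
Require 12*temperature + 56 ≤ 200, so temperature ≤ 12.
The largest integer in [-1, 14] satisfying this is 12.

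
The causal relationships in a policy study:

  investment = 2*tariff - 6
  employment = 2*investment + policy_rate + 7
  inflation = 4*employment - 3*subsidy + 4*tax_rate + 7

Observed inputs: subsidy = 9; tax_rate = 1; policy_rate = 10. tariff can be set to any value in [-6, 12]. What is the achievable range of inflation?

Substituting into the employment equation gives employment = 4*tariff + 5.
Substituting into the inflation equation gives inflation = 16*tariff + 4.
Linear in tariff, so extremes are at the endpoints: tariff = -6 gives inflation = -92; tariff = 12 gives inflation = 196.

-92 to 196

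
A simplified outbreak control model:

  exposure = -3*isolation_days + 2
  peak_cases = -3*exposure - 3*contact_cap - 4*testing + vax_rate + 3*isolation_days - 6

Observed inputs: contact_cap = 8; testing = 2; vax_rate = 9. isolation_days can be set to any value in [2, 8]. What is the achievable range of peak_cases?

-11 to 61

Substituting into the peak_cases equation gives peak_cases = 12*isolation_days - 35.
Linear in isolation_days, so extremes are at the endpoints: isolation_days = 2 gives peak_cases = -11; isolation_days = 8 gives peak_cases = 61.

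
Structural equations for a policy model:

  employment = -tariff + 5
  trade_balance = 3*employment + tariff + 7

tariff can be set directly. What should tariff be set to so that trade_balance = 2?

Substituting into the trade_balance equation gives trade_balance = -2*tariff + 22.
Solve -2*tariff + 22 = 2: tariff = (2 - 22) / -2 = 10.

tariff = 10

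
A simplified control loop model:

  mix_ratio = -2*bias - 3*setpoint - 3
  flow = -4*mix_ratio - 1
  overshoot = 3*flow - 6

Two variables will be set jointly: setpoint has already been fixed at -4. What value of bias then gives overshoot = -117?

bias = 0

With setpoint held at -4:
Substituting into the mix_ratio equation gives mix_ratio = -2*bias + 9.
Substituting into the flow equation gives flow = 8*bias - 37.
Substituting into the overshoot equation gives overshoot = 24*bias - 117.
Solve 24*bias - 117 = -117: bias = (-117 + 117) / 24 = 0.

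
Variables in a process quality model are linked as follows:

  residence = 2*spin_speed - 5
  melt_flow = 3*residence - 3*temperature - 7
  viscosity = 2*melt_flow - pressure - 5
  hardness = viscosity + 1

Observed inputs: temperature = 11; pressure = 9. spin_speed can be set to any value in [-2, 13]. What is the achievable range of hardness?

-147 to 33

Substituting into the melt_flow equation gives melt_flow = 6*spin_speed - 55.
So viscosity = 12*spin_speed - 124.
Substituting into the hardness equation gives hardness = 12*spin_speed - 123.
Linear in spin_speed, so extremes are at the endpoints: spin_speed = -2 gives hardness = -147; spin_speed = 13 gives hardness = 33.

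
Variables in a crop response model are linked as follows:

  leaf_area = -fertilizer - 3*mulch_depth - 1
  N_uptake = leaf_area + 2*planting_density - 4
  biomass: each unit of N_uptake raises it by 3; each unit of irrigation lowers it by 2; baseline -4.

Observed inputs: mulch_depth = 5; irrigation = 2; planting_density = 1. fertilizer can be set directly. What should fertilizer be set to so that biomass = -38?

fertilizer = -8

Substituting into the leaf_area equation gives leaf_area = -fertilizer - 16.
Substituting into the N_uptake equation gives N_uptake = -fertilizer - 18.
This gives biomass = -3*fertilizer - 62.
Solve -3*fertilizer - 62 = -38: fertilizer = (-38 + 62) / -3 = -8.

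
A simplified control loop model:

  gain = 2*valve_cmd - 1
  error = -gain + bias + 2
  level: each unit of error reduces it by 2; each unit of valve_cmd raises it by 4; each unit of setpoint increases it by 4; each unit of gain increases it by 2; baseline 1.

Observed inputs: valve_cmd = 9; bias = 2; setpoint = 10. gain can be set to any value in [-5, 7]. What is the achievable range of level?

49 to 97

Intervening on gain fixes its value directly, overriding its dependence on valve_cmd.
Substituting into the error equation gives error = -gain + 4.
Substituting into the level equation gives level = 4*gain + 69.
Linear in gain, so extremes are at the endpoints: gain = -5 gives level = 49; gain = 7 gives level = 97.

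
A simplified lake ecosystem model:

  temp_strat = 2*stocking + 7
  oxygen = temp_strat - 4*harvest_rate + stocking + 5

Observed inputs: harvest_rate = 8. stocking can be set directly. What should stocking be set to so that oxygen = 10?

stocking = 10

Substituting into the oxygen equation gives oxygen = 3*stocking - 20.
Solve 3*stocking - 20 = 10: stocking = (10 + 20) / 3 = 10.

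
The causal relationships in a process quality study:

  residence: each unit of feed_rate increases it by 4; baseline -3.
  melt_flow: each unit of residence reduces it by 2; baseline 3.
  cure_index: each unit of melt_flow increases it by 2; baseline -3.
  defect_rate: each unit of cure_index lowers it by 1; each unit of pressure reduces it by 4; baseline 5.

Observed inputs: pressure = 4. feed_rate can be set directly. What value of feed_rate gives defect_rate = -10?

Substituting into the melt_flow equation gives melt_flow = -8*feed_rate + 9.
So cure_index = -16*feed_rate + 15.
Substituting into the defect_rate equation gives defect_rate = 16*feed_rate - 26.
Solve 16*feed_rate - 26 = -10: feed_rate = (-10 + 26) / 16 = 1.

feed_rate = 1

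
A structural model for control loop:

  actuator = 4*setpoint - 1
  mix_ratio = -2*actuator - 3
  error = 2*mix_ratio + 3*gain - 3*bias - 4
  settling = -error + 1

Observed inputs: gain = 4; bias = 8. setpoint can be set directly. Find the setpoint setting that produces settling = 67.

Substituting into the mix_ratio equation gives mix_ratio = -8*setpoint - 1.
Substituting into the error equation gives error = -16*setpoint - 18.
This gives settling = 16*setpoint + 19.
Solve 16*setpoint + 19 = 67: setpoint = (67 - 19) / 16 = 3.

setpoint = 3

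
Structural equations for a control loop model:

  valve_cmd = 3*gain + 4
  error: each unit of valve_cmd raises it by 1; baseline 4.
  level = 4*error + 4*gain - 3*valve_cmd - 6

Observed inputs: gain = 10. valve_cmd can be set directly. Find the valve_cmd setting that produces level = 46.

Intervening on valve_cmd fixes its value directly, overriding its dependence on gain.
Substituting into the level equation gives level = valve_cmd + 50.
Solve valve_cmd + 50 = 46: valve_cmd = (46 - 50) / 1 = -4.

valve_cmd = -4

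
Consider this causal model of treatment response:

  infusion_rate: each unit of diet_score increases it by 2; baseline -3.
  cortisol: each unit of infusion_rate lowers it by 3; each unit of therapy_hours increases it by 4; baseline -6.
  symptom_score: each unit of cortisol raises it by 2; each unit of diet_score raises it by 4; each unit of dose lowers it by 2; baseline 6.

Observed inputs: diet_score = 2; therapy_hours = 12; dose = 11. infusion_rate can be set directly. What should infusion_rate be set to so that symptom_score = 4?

infusion_rate = 12

Intervening on infusion_rate fixes its value directly, overriding its dependence on diet_score.
Substituting into the cortisol equation gives cortisol = -3*infusion_rate + 42.
Substituting into the symptom_score equation gives symptom_score = -6*infusion_rate + 76.
Solve -6*infusion_rate + 76 = 4: infusion_rate = (4 - 76) / -6 = 12.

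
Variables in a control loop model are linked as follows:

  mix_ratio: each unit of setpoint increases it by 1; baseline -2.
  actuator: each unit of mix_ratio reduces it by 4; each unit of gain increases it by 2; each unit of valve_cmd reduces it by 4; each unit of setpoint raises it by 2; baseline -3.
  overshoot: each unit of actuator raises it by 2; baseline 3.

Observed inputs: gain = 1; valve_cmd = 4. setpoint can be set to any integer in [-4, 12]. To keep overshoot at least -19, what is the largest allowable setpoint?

setpoint = 1

Substituting into the actuator equation gives actuator = -2*setpoint - 9.
overshoot becomes -4*setpoint - 15.
Require -4*setpoint - 15 ≥ -19, so setpoint ≤ 1.
The largest integer in [-4, 12] satisfying this is 1.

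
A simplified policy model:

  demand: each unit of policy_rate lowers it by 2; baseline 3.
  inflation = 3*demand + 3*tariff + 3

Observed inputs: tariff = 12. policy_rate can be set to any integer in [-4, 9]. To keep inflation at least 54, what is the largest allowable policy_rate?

policy_rate = -1

Substituting into the inflation equation gives inflation = -6*policy_rate + 48.
Require -6*policy_rate + 48 ≥ 54, so policy_rate ≤ -1.
The largest integer in [-4, 9] satisfying this is -1.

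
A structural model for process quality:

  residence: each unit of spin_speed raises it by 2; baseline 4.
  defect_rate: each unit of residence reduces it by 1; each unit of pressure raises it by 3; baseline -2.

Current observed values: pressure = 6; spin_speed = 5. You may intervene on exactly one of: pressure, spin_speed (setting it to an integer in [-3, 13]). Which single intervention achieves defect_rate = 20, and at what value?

set pressure = 12

Intervening on pressure: with other inputs at their observed values, defect_rate = 3*pressure - 16. Solving for 20 gives pressure = 12, within [-3, 13].
Intervening on spin_speed: defect_rate = -2*spin_speed + 12. Reaching 20 requires spin_speed = -4, outside [-3, 13].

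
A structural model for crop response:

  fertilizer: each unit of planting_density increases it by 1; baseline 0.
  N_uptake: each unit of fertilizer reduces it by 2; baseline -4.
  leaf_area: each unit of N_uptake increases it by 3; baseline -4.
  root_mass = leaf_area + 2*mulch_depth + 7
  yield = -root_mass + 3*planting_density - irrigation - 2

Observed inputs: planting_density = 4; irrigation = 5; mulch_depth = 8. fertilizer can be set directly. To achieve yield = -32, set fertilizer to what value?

fertilizer = -5

Intervening on fertilizer fixes its value directly, overriding its dependence on planting_density.
Substituting into the leaf_area equation gives leaf_area = -6*fertilizer - 16.
Substituting into the root_mass equation gives root_mass = -6*fertilizer + 7.
So yield = 6*fertilizer - 2.
Solve 6*fertilizer - 2 = -32: fertilizer = (-32 + 2) / 6 = -5.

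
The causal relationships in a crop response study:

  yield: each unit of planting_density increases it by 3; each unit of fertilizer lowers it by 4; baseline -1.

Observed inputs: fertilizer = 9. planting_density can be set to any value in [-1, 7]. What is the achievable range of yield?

-40 to -16

Substituting into the yield equation gives yield = 3*planting_density - 37.
Linear in planting_density, so extremes are at the endpoints: planting_density = -1 gives yield = -40; planting_density = 7 gives yield = -16.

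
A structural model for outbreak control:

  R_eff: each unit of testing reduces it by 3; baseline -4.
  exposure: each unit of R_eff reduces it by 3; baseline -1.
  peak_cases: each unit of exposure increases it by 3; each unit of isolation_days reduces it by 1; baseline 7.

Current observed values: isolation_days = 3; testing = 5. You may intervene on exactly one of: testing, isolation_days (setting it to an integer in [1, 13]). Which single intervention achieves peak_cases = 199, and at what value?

set testing = 6

Intervening on testing: with other inputs at their observed values, peak_cases = 27*testing + 37. Solving for 199 gives testing = 6, within [1, 13].
Intervening on isolation_days: peak_cases = -isolation_days + 175. Reaching 199 requires isolation_days = -24, outside [1, 13].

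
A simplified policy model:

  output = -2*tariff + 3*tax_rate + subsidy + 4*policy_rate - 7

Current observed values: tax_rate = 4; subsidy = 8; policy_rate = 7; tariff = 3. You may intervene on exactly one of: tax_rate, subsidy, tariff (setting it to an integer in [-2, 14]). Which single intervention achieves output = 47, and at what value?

Intervening on tax_rate: with other inputs at their observed values, output = 3*tax_rate + 23. Solving for 47 gives tax_rate = 8, within [-2, 14].
Intervening on subsidy: output = subsidy + 27. Reaching 47 requires subsidy = 20, outside [-2, 14].
Intervening on tariff: output = -2*tariff + 41. Reaching 47 requires tariff = -3, outside [-2, 14].

set tax_rate = 8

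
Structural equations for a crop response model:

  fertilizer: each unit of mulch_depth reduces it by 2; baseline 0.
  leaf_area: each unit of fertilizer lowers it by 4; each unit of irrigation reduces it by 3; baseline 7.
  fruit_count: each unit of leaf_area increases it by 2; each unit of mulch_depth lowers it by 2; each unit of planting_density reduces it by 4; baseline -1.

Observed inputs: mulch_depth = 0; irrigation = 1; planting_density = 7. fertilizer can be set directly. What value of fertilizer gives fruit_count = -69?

Intervening on fertilizer fixes its value directly, overriding its dependence on mulch_depth.
Substituting into the leaf_area equation gives leaf_area = -4*fertilizer + 4.
This gives fruit_count = -8*fertilizer - 21.
Solve -8*fertilizer - 21 = -69: fertilizer = (-69 + 21) / -8 = 6.

fertilizer = 6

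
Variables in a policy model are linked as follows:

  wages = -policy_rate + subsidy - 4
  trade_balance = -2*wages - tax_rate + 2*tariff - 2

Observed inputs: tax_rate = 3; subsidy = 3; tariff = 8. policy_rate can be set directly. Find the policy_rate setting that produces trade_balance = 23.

Substituting into the wages equation gives wages = -policy_rate - 1.
Substituting into the trade_balance equation gives trade_balance = 2*policy_rate + 13.
Solve 2*policy_rate + 13 = 23: policy_rate = (23 - 13) / 2 = 5.

policy_rate = 5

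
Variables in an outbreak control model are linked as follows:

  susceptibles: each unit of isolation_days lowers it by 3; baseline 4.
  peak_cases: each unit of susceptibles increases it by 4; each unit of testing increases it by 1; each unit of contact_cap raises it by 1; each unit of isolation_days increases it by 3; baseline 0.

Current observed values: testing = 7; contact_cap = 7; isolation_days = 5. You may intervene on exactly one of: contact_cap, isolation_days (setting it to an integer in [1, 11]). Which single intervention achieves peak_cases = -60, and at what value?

Intervening on contact_cap: peak_cases = contact_cap - 22. Reaching -60 requires contact_cap = -38, outside [1, 11].
Intervening on isolation_days: with other inputs at their observed values, peak_cases = -9*isolation_days + 30. Solving for -60 gives isolation_days = 10, within [1, 11].

set isolation_days = 10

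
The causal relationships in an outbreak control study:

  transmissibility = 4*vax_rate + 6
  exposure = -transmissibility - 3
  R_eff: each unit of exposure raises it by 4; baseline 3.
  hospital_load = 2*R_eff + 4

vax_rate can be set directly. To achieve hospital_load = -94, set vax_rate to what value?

Substituting into the exposure equation gives exposure = -4*vax_rate - 9.
This gives R_eff = -16*vax_rate - 33.
Substituting into the hospital_load equation gives hospital_load = -32*vax_rate - 62.
Solve -32*vax_rate - 62 = -94: vax_rate = (-94 + 62) / -32 = 1.

vax_rate = 1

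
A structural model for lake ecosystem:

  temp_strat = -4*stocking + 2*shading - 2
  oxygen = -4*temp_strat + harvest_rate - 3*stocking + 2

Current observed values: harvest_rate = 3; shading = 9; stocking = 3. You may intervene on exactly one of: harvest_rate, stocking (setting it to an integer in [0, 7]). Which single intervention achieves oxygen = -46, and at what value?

set stocking = 1

Intervening on harvest_rate: oxygen = harvest_rate - 23. Reaching -46 requires harvest_rate = -23, outside [0, 7].
Intervening on stocking: with other inputs at their observed values, oxygen = 13*stocking - 59. Solving for -46 gives stocking = 1, within [0, 7].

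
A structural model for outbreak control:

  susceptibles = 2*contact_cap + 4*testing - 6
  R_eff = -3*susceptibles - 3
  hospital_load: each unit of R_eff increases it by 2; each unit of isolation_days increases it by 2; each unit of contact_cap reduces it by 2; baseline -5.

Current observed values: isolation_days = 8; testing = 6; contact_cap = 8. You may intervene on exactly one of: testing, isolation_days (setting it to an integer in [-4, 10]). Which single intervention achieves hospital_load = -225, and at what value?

set isolation_days = 3

Intervening on testing: hospital_load = -24*testing - 71. Reaching -225 requires testing = 77/12, not an integer.
Intervening on isolation_days: with other inputs at their observed values, hospital_load = 2*isolation_days - 231. Solving for -225 gives isolation_days = 3, within [-4, 10].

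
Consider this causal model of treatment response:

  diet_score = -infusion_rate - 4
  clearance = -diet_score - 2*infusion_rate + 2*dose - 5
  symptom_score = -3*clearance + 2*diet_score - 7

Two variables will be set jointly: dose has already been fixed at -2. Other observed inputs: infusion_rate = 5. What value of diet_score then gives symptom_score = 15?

diet_score = -7

With dose held at -2:
Intervening on diet_score fixes its value directly, overriding its dependence on infusion_rate.
Substituting into the clearance equation gives clearance = -diet_score - 19.
So symptom_score = 5*diet_score + 50.
Solve 5*diet_score + 50 = 15: diet_score = (15 - 50) / 5 = -7.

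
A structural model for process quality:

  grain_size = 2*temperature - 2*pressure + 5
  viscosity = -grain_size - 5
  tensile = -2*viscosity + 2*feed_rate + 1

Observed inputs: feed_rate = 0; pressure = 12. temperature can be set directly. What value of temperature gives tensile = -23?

Substituting into the grain_size equation gives grain_size = 2*temperature - 19.
viscosity becomes -2*temperature + 14.
Substituting into the tensile equation gives tensile = 4*temperature - 27.
Solve 4*temperature - 27 = -23: temperature = (-23 + 27) / 4 = 1.

temperature = 1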